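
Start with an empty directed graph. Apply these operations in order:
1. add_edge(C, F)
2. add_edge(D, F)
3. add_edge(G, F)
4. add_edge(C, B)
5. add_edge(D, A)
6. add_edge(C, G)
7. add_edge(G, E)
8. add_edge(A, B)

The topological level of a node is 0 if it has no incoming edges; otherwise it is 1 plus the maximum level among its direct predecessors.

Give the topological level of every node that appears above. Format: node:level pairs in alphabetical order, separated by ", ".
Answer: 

Answer: A:1, B:2, C:0, D:0, E:2, F:2, G:1

Derivation:
Op 1: add_edge(C, F). Edges now: 1
Op 2: add_edge(D, F). Edges now: 2
Op 3: add_edge(G, F). Edges now: 3
Op 4: add_edge(C, B). Edges now: 4
Op 5: add_edge(D, A). Edges now: 5
Op 6: add_edge(C, G). Edges now: 6
Op 7: add_edge(G, E). Edges now: 7
Op 8: add_edge(A, B). Edges now: 8
Compute levels (Kahn BFS):
  sources (in-degree 0): C, D
  process C: level=0
    C->B: in-degree(B)=1, level(B)>=1
    C->F: in-degree(F)=2, level(F)>=1
    C->G: in-degree(G)=0, level(G)=1, enqueue
  process D: level=0
    D->A: in-degree(A)=0, level(A)=1, enqueue
    D->F: in-degree(F)=1, level(F)>=1
  process G: level=1
    G->E: in-degree(E)=0, level(E)=2, enqueue
    G->F: in-degree(F)=0, level(F)=2, enqueue
  process A: level=1
    A->B: in-degree(B)=0, level(B)=2, enqueue
  process E: level=2
  process F: level=2
  process B: level=2
All levels: A:1, B:2, C:0, D:0, E:2, F:2, G:1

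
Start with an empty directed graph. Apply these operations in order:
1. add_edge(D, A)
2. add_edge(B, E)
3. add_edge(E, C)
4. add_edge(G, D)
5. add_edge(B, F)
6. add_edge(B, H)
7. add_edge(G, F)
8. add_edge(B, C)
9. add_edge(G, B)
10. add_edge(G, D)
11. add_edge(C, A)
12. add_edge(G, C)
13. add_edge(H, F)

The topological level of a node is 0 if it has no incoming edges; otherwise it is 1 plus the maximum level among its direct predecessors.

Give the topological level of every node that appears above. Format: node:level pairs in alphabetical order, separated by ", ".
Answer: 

Op 1: add_edge(D, A). Edges now: 1
Op 2: add_edge(B, E). Edges now: 2
Op 3: add_edge(E, C). Edges now: 3
Op 4: add_edge(G, D). Edges now: 4
Op 5: add_edge(B, F). Edges now: 5
Op 6: add_edge(B, H). Edges now: 6
Op 7: add_edge(G, F). Edges now: 7
Op 8: add_edge(B, C). Edges now: 8
Op 9: add_edge(G, B). Edges now: 9
Op 10: add_edge(G, D) (duplicate, no change). Edges now: 9
Op 11: add_edge(C, A). Edges now: 10
Op 12: add_edge(G, C). Edges now: 11
Op 13: add_edge(H, F). Edges now: 12
Compute levels (Kahn BFS):
  sources (in-degree 0): G
  process G: level=0
    G->B: in-degree(B)=0, level(B)=1, enqueue
    G->C: in-degree(C)=2, level(C)>=1
    G->D: in-degree(D)=0, level(D)=1, enqueue
    G->F: in-degree(F)=2, level(F)>=1
  process B: level=1
    B->C: in-degree(C)=1, level(C)>=2
    B->E: in-degree(E)=0, level(E)=2, enqueue
    B->F: in-degree(F)=1, level(F)>=2
    B->H: in-degree(H)=0, level(H)=2, enqueue
  process D: level=1
    D->A: in-degree(A)=1, level(A)>=2
  process E: level=2
    E->C: in-degree(C)=0, level(C)=3, enqueue
  process H: level=2
    H->F: in-degree(F)=0, level(F)=3, enqueue
  process C: level=3
    C->A: in-degree(A)=0, level(A)=4, enqueue
  process F: level=3
  process A: level=4
All levels: A:4, B:1, C:3, D:1, E:2, F:3, G:0, H:2

Answer: A:4, B:1, C:3, D:1, E:2, F:3, G:0, H:2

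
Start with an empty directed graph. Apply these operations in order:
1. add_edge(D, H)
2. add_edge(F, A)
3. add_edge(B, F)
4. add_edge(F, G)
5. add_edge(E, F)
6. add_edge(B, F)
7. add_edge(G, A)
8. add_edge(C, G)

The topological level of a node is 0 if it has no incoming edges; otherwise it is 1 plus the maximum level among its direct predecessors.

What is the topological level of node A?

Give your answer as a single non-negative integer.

Answer: 3

Derivation:
Op 1: add_edge(D, H). Edges now: 1
Op 2: add_edge(F, A). Edges now: 2
Op 3: add_edge(B, F). Edges now: 3
Op 4: add_edge(F, G). Edges now: 4
Op 5: add_edge(E, F). Edges now: 5
Op 6: add_edge(B, F) (duplicate, no change). Edges now: 5
Op 7: add_edge(G, A). Edges now: 6
Op 8: add_edge(C, G). Edges now: 7
Compute levels (Kahn BFS):
  sources (in-degree 0): B, C, D, E
  process B: level=0
    B->F: in-degree(F)=1, level(F)>=1
  process C: level=0
    C->G: in-degree(G)=1, level(G)>=1
  process D: level=0
    D->H: in-degree(H)=0, level(H)=1, enqueue
  process E: level=0
    E->F: in-degree(F)=0, level(F)=1, enqueue
  process H: level=1
  process F: level=1
    F->A: in-degree(A)=1, level(A)>=2
    F->G: in-degree(G)=0, level(G)=2, enqueue
  process G: level=2
    G->A: in-degree(A)=0, level(A)=3, enqueue
  process A: level=3
All levels: A:3, B:0, C:0, D:0, E:0, F:1, G:2, H:1
level(A) = 3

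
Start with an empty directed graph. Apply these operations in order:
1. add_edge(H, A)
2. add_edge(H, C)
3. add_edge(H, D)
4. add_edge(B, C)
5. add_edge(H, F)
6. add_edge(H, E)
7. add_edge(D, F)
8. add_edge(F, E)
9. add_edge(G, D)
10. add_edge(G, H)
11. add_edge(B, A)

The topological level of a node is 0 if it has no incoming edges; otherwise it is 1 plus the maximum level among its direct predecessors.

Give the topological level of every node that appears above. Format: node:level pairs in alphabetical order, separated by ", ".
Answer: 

Op 1: add_edge(H, A). Edges now: 1
Op 2: add_edge(H, C). Edges now: 2
Op 3: add_edge(H, D). Edges now: 3
Op 4: add_edge(B, C). Edges now: 4
Op 5: add_edge(H, F). Edges now: 5
Op 6: add_edge(H, E). Edges now: 6
Op 7: add_edge(D, F). Edges now: 7
Op 8: add_edge(F, E). Edges now: 8
Op 9: add_edge(G, D). Edges now: 9
Op 10: add_edge(G, H). Edges now: 10
Op 11: add_edge(B, A). Edges now: 11
Compute levels (Kahn BFS):
  sources (in-degree 0): B, G
  process B: level=0
    B->A: in-degree(A)=1, level(A)>=1
    B->C: in-degree(C)=1, level(C)>=1
  process G: level=0
    G->D: in-degree(D)=1, level(D)>=1
    G->H: in-degree(H)=0, level(H)=1, enqueue
  process H: level=1
    H->A: in-degree(A)=0, level(A)=2, enqueue
    H->C: in-degree(C)=0, level(C)=2, enqueue
    H->D: in-degree(D)=0, level(D)=2, enqueue
    H->E: in-degree(E)=1, level(E)>=2
    H->F: in-degree(F)=1, level(F)>=2
  process A: level=2
  process C: level=2
  process D: level=2
    D->F: in-degree(F)=0, level(F)=3, enqueue
  process F: level=3
    F->E: in-degree(E)=0, level(E)=4, enqueue
  process E: level=4
All levels: A:2, B:0, C:2, D:2, E:4, F:3, G:0, H:1

Answer: A:2, B:0, C:2, D:2, E:4, F:3, G:0, H:1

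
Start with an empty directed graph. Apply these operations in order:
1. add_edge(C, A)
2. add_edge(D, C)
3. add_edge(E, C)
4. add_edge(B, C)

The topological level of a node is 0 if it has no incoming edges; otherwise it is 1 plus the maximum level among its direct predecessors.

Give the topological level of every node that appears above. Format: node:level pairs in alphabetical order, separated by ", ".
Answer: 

Answer: A:2, B:0, C:1, D:0, E:0

Derivation:
Op 1: add_edge(C, A). Edges now: 1
Op 2: add_edge(D, C). Edges now: 2
Op 3: add_edge(E, C). Edges now: 3
Op 4: add_edge(B, C). Edges now: 4
Compute levels (Kahn BFS):
  sources (in-degree 0): B, D, E
  process B: level=0
    B->C: in-degree(C)=2, level(C)>=1
  process D: level=0
    D->C: in-degree(C)=1, level(C)>=1
  process E: level=0
    E->C: in-degree(C)=0, level(C)=1, enqueue
  process C: level=1
    C->A: in-degree(A)=0, level(A)=2, enqueue
  process A: level=2
All levels: A:2, B:0, C:1, D:0, E:0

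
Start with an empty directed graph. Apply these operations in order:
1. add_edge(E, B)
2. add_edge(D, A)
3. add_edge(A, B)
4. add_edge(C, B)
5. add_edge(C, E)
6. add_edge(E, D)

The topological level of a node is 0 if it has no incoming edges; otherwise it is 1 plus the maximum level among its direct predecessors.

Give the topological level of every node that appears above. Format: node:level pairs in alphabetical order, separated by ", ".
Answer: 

Op 1: add_edge(E, B). Edges now: 1
Op 2: add_edge(D, A). Edges now: 2
Op 3: add_edge(A, B). Edges now: 3
Op 4: add_edge(C, B). Edges now: 4
Op 5: add_edge(C, E). Edges now: 5
Op 6: add_edge(E, D). Edges now: 6
Compute levels (Kahn BFS):
  sources (in-degree 0): C
  process C: level=0
    C->B: in-degree(B)=2, level(B)>=1
    C->E: in-degree(E)=0, level(E)=1, enqueue
  process E: level=1
    E->B: in-degree(B)=1, level(B)>=2
    E->D: in-degree(D)=0, level(D)=2, enqueue
  process D: level=2
    D->A: in-degree(A)=0, level(A)=3, enqueue
  process A: level=3
    A->B: in-degree(B)=0, level(B)=4, enqueue
  process B: level=4
All levels: A:3, B:4, C:0, D:2, E:1

Answer: A:3, B:4, C:0, D:2, E:1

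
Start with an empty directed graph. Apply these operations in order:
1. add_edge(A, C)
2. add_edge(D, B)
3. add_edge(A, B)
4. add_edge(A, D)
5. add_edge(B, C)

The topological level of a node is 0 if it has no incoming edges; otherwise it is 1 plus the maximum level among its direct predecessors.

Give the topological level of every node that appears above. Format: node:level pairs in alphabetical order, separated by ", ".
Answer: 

Op 1: add_edge(A, C). Edges now: 1
Op 2: add_edge(D, B). Edges now: 2
Op 3: add_edge(A, B). Edges now: 3
Op 4: add_edge(A, D). Edges now: 4
Op 5: add_edge(B, C). Edges now: 5
Compute levels (Kahn BFS):
  sources (in-degree 0): A
  process A: level=0
    A->B: in-degree(B)=1, level(B)>=1
    A->C: in-degree(C)=1, level(C)>=1
    A->D: in-degree(D)=0, level(D)=1, enqueue
  process D: level=1
    D->B: in-degree(B)=0, level(B)=2, enqueue
  process B: level=2
    B->C: in-degree(C)=0, level(C)=3, enqueue
  process C: level=3
All levels: A:0, B:2, C:3, D:1

Answer: A:0, B:2, C:3, D:1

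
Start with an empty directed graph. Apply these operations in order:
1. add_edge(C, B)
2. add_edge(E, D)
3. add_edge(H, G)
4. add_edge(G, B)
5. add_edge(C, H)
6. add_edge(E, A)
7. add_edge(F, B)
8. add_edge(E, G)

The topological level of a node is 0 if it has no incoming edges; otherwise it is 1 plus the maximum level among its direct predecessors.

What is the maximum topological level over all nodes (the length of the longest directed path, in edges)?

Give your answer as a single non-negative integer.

Answer: 3

Derivation:
Op 1: add_edge(C, B). Edges now: 1
Op 2: add_edge(E, D). Edges now: 2
Op 3: add_edge(H, G). Edges now: 3
Op 4: add_edge(G, B). Edges now: 4
Op 5: add_edge(C, H). Edges now: 5
Op 6: add_edge(E, A). Edges now: 6
Op 7: add_edge(F, B). Edges now: 7
Op 8: add_edge(E, G). Edges now: 8
Compute levels (Kahn BFS):
  sources (in-degree 0): C, E, F
  process C: level=0
    C->B: in-degree(B)=2, level(B)>=1
    C->H: in-degree(H)=0, level(H)=1, enqueue
  process E: level=0
    E->A: in-degree(A)=0, level(A)=1, enqueue
    E->D: in-degree(D)=0, level(D)=1, enqueue
    E->G: in-degree(G)=1, level(G)>=1
  process F: level=0
    F->B: in-degree(B)=1, level(B)>=1
  process H: level=1
    H->G: in-degree(G)=0, level(G)=2, enqueue
  process A: level=1
  process D: level=1
  process G: level=2
    G->B: in-degree(B)=0, level(B)=3, enqueue
  process B: level=3
All levels: A:1, B:3, C:0, D:1, E:0, F:0, G:2, H:1
max level = 3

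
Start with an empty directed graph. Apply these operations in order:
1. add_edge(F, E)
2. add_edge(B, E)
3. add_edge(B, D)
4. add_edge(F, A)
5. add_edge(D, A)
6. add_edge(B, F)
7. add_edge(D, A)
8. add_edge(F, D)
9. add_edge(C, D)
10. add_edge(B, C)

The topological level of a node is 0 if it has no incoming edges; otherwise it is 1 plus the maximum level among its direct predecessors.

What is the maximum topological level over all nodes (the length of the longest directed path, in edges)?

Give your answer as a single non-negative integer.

Answer: 3

Derivation:
Op 1: add_edge(F, E). Edges now: 1
Op 2: add_edge(B, E). Edges now: 2
Op 3: add_edge(B, D). Edges now: 3
Op 4: add_edge(F, A). Edges now: 4
Op 5: add_edge(D, A). Edges now: 5
Op 6: add_edge(B, F). Edges now: 6
Op 7: add_edge(D, A) (duplicate, no change). Edges now: 6
Op 8: add_edge(F, D). Edges now: 7
Op 9: add_edge(C, D). Edges now: 8
Op 10: add_edge(B, C). Edges now: 9
Compute levels (Kahn BFS):
  sources (in-degree 0): B
  process B: level=0
    B->C: in-degree(C)=0, level(C)=1, enqueue
    B->D: in-degree(D)=2, level(D)>=1
    B->E: in-degree(E)=1, level(E)>=1
    B->F: in-degree(F)=0, level(F)=1, enqueue
  process C: level=1
    C->D: in-degree(D)=1, level(D)>=2
  process F: level=1
    F->A: in-degree(A)=1, level(A)>=2
    F->D: in-degree(D)=0, level(D)=2, enqueue
    F->E: in-degree(E)=0, level(E)=2, enqueue
  process D: level=2
    D->A: in-degree(A)=0, level(A)=3, enqueue
  process E: level=2
  process A: level=3
All levels: A:3, B:0, C:1, D:2, E:2, F:1
max level = 3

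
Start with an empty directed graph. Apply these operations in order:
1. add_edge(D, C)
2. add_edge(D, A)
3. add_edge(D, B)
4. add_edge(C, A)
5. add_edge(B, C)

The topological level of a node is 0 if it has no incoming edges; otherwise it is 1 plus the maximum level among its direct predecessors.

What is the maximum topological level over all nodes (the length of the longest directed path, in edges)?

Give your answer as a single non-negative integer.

Op 1: add_edge(D, C). Edges now: 1
Op 2: add_edge(D, A). Edges now: 2
Op 3: add_edge(D, B). Edges now: 3
Op 4: add_edge(C, A). Edges now: 4
Op 5: add_edge(B, C). Edges now: 5
Compute levels (Kahn BFS):
  sources (in-degree 0): D
  process D: level=0
    D->A: in-degree(A)=1, level(A)>=1
    D->B: in-degree(B)=0, level(B)=1, enqueue
    D->C: in-degree(C)=1, level(C)>=1
  process B: level=1
    B->C: in-degree(C)=0, level(C)=2, enqueue
  process C: level=2
    C->A: in-degree(A)=0, level(A)=3, enqueue
  process A: level=3
All levels: A:3, B:1, C:2, D:0
max level = 3

Answer: 3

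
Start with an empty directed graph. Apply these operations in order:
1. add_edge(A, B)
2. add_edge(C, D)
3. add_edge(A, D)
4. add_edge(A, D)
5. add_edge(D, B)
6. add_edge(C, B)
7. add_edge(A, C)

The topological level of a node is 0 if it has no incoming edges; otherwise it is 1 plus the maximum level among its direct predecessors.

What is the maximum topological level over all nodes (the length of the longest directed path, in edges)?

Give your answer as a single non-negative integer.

Op 1: add_edge(A, B). Edges now: 1
Op 2: add_edge(C, D). Edges now: 2
Op 3: add_edge(A, D). Edges now: 3
Op 4: add_edge(A, D) (duplicate, no change). Edges now: 3
Op 5: add_edge(D, B). Edges now: 4
Op 6: add_edge(C, B). Edges now: 5
Op 7: add_edge(A, C). Edges now: 6
Compute levels (Kahn BFS):
  sources (in-degree 0): A
  process A: level=0
    A->B: in-degree(B)=2, level(B)>=1
    A->C: in-degree(C)=0, level(C)=1, enqueue
    A->D: in-degree(D)=1, level(D)>=1
  process C: level=1
    C->B: in-degree(B)=1, level(B)>=2
    C->D: in-degree(D)=0, level(D)=2, enqueue
  process D: level=2
    D->B: in-degree(B)=0, level(B)=3, enqueue
  process B: level=3
All levels: A:0, B:3, C:1, D:2
max level = 3

Answer: 3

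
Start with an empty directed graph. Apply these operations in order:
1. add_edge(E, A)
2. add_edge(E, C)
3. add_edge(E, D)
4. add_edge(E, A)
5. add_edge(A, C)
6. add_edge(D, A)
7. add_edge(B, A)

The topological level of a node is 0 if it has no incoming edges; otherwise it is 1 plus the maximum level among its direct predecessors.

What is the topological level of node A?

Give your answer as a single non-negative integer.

Op 1: add_edge(E, A). Edges now: 1
Op 2: add_edge(E, C). Edges now: 2
Op 3: add_edge(E, D). Edges now: 3
Op 4: add_edge(E, A) (duplicate, no change). Edges now: 3
Op 5: add_edge(A, C). Edges now: 4
Op 6: add_edge(D, A). Edges now: 5
Op 7: add_edge(B, A). Edges now: 6
Compute levels (Kahn BFS):
  sources (in-degree 0): B, E
  process B: level=0
    B->A: in-degree(A)=2, level(A)>=1
  process E: level=0
    E->A: in-degree(A)=1, level(A)>=1
    E->C: in-degree(C)=1, level(C)>=1
    E->D: in-degree(D)=0, level(D)=1, enqueue
  process D: level=1
    D->A: in-degree(A)=0, level(A)=2, enqueue
  process A: level=2
    A->C: in-degree(C)=0, level(C)=3, enqueue
  process C: level=3
All levels: A:2, B:0, C:3, D:1, E:0
level(A) = 2

Answer: 2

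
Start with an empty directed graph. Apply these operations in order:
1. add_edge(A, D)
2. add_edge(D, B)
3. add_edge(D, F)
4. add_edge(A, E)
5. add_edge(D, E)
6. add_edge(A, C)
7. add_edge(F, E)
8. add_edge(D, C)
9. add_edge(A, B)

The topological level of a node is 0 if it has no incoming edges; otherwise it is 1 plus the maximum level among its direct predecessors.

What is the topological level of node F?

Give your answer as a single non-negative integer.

Op 1: add_edge(A, D). Edges now: 1
Op 2: add_edge(D, B). Edges now: 2
Op 3: add_edge(D, F). Edges now: 3
Op 4: add_edge(A, E). Edges now: 4
Op 5: add_edge(D, E). Edges now: 5
Op 6: add_edge(A, C). Edges now: 6
Op 7: add_edge(F, E). Edges now: 7
Op 8: add_edge(D, C). Edges now: 8
Op 9: add_edge(A, B). Edges now: 9
Compute levels (Kahn BFS):
  sources (in-degree 0): A
  process A: level=0
    A->B: in-degree(B)=1, level(B)>=1
    A->C: in-degree(C)=1, level(C)>=1
    A->D: in-degree(D)=0, level(D)=1, enqueue
    A->E: in-degree(E)=2, level(E)>=1
  process D: level=1
    D->B: in-degree(B)=0, level(B)=2, enqueue
    D->C: in-degree(C)=0, level(C)=2, enqueue
    D->E: in-degree(E)=1, level(E)>=2
    D->F: in-degree(F)=0, level(F)=2, enqueue
  process B: level=2
  process C: level=2
  process F: level=2
    F->E: in-degree(E)=0, level(E)=3, enqueue
  process E: level=3
All levels: A:0, B:2, C:2, D:1, E:3, F:2
level(F) = 2

Answer: 2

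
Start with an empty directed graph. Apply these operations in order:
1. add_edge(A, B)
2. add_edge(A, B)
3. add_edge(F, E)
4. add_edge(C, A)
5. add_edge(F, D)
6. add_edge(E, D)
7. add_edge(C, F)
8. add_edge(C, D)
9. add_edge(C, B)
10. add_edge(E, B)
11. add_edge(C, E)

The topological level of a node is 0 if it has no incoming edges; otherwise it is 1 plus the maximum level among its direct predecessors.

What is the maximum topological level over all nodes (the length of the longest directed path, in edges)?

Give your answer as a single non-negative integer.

Answer: 3

Derivation:
Op 1: add_edge(A, B). Edges now: 1
Op 2: add_edge(A, B) (duplicate, no change). Edges now: 1
Op 3: add_edge(F, E). Edges now: 2
Op 4: add_edge(C, A). Edges now: 3
Op 5: add_edge(F, D). Edges now: 4
Op 6: add_edge(E, D). Edges now: 5
Op 7: add_edge(C, F). Edges now: 6
Op 8: add_edge(C, D). Edges now: 7
Op 9: add_edge(C, B). Edges now: 8
Op 10: add_edge(E, B). Edges now: 9
Op 11: add_edge(C, E). Edges now: 10
Compute levels (Kahn BFS):
  sources (in-degree 0): C
  process C: level=0
    C->A: in-degree(A)=0, level(A)=1, enqueue
    C->B: in-degree(B)=2, level(B)>=1
    C->D: in-degree(D)=2, level(D)>=1
    C->E: in-degree(E)=1, level(E)>=1
    C->F: in-degree(F)=0, level(F)=1, enqueue
  process A: level=1
    A->B: in-degree(B)=1, level(B)>=2
  process F: level=1
    F->D: in-degree(D)=1, level(D)>=2
    F->E: in-degree(E)=0, level(E)=2, enqueue
  process E: level=2
    E->B: in-degree(B)=0, level(B)=3, enqueue
    E->D: in-degree(D)=0, level(D)=3, enqueue
  process B: level=3
  process D: level=3
All levels: A:1, B:3, C:0, D:3, E:2, F:1
max level = 3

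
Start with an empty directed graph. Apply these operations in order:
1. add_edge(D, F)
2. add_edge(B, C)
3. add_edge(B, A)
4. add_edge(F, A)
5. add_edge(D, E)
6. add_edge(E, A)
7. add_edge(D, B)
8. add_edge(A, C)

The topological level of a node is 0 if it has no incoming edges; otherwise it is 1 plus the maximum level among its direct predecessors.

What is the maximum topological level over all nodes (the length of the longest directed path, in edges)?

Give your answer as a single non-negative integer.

Op 1: add_edge(D, F). Edges now: 1
Op 2: add_edge(B, C). Edges now: 2
Op 3: add_edge(B, A). Edges now: 3
Op 4: add_edge(F, A). Edges now: 4
Op 5: add_edge(D, E). Edges now: 5
Op 6: add_edge(E, A). Edges now: 6
Op 7: add_edge(D, B). Edges now: 7
Op 8: add_edge(A, C). Edges now: 8
Compute levels (Kahn BFS):
  sources (in-degree 0): D
  process D: level=0
    D->B: in-degree(B)=0, level(B)=1, enqueue
    D->E: in-degree(E)=0, level(E)=1, enqueue
    D->F: in-degree(F)=0, level(F)=1, enqueue
  process B: level=1
    B->A: in-degree(A)=2, level(A)>=2
    B->C: in-degree(C)=1, level(C)>=2
  process E: level=1
    E->A: in-degree(A)=1, level(A)>=2
  process F: level=1
    F->A: in-degree(A)=0, level(A)=2, enqueue
  process A: level=2
    A->C: in-degree(C)=0, level(C)=3, enqueue
  process C: level=3
All levels: A:2, B:1, C:3, D:0, E:1, F:1
max level = 3

Answer: 3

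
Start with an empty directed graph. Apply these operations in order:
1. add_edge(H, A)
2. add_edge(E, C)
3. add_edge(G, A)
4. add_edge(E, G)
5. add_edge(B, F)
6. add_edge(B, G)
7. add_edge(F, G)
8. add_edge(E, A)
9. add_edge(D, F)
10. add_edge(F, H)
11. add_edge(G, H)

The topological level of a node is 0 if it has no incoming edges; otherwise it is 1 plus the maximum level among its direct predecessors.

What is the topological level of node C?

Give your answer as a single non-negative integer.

Op 1: add_edge(H, A). Edges now: 1
Op 2: add_edge(E, C). Edges now: 2
Op 3: add_edge(G, A). Edges now: 3
Op 4: add_edge(E, G). Edges now: 4
Op 5: add_edge(B, F). Edges now: 5
Op 6: add_edge(B, G). Edges now: 6
Op 7: add_edge(F, G). Edges now: 7
Op 8: add_edge(E, A). Edges now: 8
Op 9: add_edge(D, F). Edges now: 9
Op 10: add_edge(F, H). Edges now: 10
Op 11: add_edge(G, H). Edges now: 11
Compute levels (Kahn BFS):
  sources (in-degree 0): B, D, E
  process B: level=0
    B->F: in-degree(F)=1, level(F)>=1
    B->G: in-degree(G)=2, level(G)>=1
  process D: level=0
    D->F: in-degree(F)=0, level(F)=1, enqueue
  process E: level=0
    E->A: in-degree(A)=2, level(A)>=1
    E->C: in-degree(C)=0, level(C)=1, enqueue
    E->G: in-degree(G)=1, level(G)>=1
  process F: level=1
    F->G: in-degree(G)=0, level(G)=2, enqueue
    F->H: in-degree(H)=1, level(H)>=2
  process C: level=1
  process G: level=2
    G->A: in-degree(A)=1, level(A)>=3
    G->H: in-degree(H)=0, level(H)=3, enqueue
  process H: level=3
    H->A: in-degree(A)=0, level(A)=4, enqueue
  process A: level=4
All levels: A:4, B:0, C:1, D:0, E:0, F:1, G:2, H:3
level(C) = 1

Answer: 1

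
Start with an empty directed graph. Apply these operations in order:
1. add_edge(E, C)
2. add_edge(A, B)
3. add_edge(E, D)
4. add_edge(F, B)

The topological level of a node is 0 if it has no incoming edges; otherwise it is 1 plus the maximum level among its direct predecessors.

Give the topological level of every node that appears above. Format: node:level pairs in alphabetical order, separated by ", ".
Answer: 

Answer: A:0, B:1, C:1, D:1, E:0, F:0

Derivation:
Op 1: add_edge(E, C). Edges now: 1
Op 2: add_edge(A, B). Edges now: 2
Op 3: add_edge(E, D). Edges now: 3
Op 4: add_edge(F, B). Edges now: 4
Compute levels (Kahn BFS):
  sources (in-degree 0): A, E, F
  process A: level=0
    A->B: in-degree(B)=1, level(B)>=1
  process E: level=0
    E->C: in-degree(C)=0, level(C)=1, enqueue
    E->D: in-degree(D)=0, level(D)=1, enqueue
  process F: level=0
    F->B: in-degree(B)=0, level(B)=1, enqueue
  process C: level=1
  process D: level=1
  process B: level=1
All levels: A:0, B:1, C:1, D:1, E:0, F:0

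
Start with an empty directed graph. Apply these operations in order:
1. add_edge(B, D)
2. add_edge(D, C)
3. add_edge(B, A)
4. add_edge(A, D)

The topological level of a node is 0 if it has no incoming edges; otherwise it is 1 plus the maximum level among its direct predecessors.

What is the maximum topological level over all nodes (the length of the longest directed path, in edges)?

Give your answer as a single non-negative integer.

Op 1: add_edge(B, D). Edges now: 1
Op 2: add_edge(D, C). Edges now: 2
Op 3: add_edge(B, A). Edges now: 3
Op 4: add_edge(A, D). Edges now: 4
Compute levels (Kahn BFS):
  sources (in-degree 0): B
  process B: level=0
    B->A: in-degree(A)=0, level(A)=1, enqueue
    B->D: in-degree(D)=1, level(D)>=1
  process A: level=1
    A->D: in-degree(D)=0, level(D)=2, enqueue
  process D: level=2
    D->C: in-degree(C)=0, level(C)=3, enqueue
  process C: level=3
All levels: A:1, B:0, C:3, D:2
max level = 3

Answer: 3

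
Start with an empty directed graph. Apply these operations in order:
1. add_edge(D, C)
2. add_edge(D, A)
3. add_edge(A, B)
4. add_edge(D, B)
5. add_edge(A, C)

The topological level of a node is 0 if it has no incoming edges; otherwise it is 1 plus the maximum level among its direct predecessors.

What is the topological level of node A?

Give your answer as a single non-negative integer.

Op 1: add_edge(D, C). Edges now: 1
Op 2: add_edge(D, A). Edges now: 2
Op 3: add_edge(A, B). Edges now: 3
Op 4: add_edge(D, B). Edges now: 4
Op 5: add_edge(A, C). Edges now: 5
Compute levels (Kahn BFS):
  sources (in-degree 0): D
  process D: level=0
    D->A: in-degree(A)=0, level(A)=1, enqueue
    D->B: in-degree(B)=1, level(B)>=1
    D->C: in-degree(C)=1, level(C)>=1
  process A: level=1
    A->B: in-degree(B)=0, level(B)=2, enqueue
    A->C: in-degree(C)=0, level(C)=2, enqueue
  process B: level=2
  process C: level=2
All levels: A:1, B:2, C:2, D:0
level(A) = 1

Answer: 1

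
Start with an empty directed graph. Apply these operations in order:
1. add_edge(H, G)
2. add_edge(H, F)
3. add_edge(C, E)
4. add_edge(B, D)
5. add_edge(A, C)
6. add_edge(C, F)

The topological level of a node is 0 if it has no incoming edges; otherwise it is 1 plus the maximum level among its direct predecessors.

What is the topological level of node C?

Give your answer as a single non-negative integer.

Answer: 1

Derivation:
Op 1: add_edge(H, G). Edges now: 1
Op 2: add_edge(H, F). Edges now: 2
Op 3: add_edge(C, E). Edges now: 3
Op 4: add_edge(B, D). Edges now: 4
Op 5: add_edge(A, C). Edges now: 5
Op 6: add_edge(C, F). Edges now: 6
Compute levels (Kahn BFS):
  sources (in-degree 0): A, B, H
  process A: level=0
    A->C: in-degree(C)=0, level(C)=1, enqueue
  process B: level=0
    B->D: in-degree(D)=0, level(D)=1, enqueue
  process H: level=0
    H->F: in-degree(F)=1, level(F)>=1
    H->G: in-degree(G)=0, level(G)=1, enqueue
  process C: level=1
    C->E: in-degree(E)=0, level(E)=2, enqueue
    C->F: in-degree(F)=0, level(F)=2, enqueue
  process D: level=1
  process G: level=1
  process E: level=2
  process F: level=2
All levels: A:0, B:0, C:1, D:1, E:2, F:2, G:1, H:0
level(C) = 1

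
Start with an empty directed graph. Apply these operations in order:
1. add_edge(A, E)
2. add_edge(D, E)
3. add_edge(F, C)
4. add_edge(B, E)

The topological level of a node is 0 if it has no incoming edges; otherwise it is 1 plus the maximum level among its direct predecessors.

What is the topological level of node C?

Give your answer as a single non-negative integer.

Op 1: add_edge(A, E). Edges now: 1
Op 2: add_edge(D, E). Edges now: 2
Op 3: add_edge(F, C). Edges now: 3
Op 4: add_edge(B, E). Edges now: 4
Compute levels (Kahn BFS):
  sources (in-degree 0): A, B, D, F
  process A: level=0
    A->E: in-degree(E)=2, level(E)>=1
  process B: level=0
    B->E: in-degree(E)=1, level(E)>=1
  process D: level=0
    D->E: in-degree(E)=0, level(E)=1, enqueue
  process F: level=0
    F->C: in-degree(C)=0, level(C)=1, enqueue
  process E: level=1
  process C: level=1
All levels: A:0, B:0, C:1, D:0, E:1, F:0
level(C) = 1

Answer: 1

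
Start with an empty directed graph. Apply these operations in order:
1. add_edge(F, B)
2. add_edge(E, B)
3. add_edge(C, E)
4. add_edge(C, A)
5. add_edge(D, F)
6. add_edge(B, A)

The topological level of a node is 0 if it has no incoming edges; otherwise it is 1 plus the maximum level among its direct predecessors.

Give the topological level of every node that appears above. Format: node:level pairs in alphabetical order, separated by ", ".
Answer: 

Op 1: add_edge(F, B). Edges now: 1
Op 2: add_edge(E, B). Edges now: 2
Op 3: add_edge(C, E). Edges now: 3
Op 4: add_edge(C, A). Edges now: 4
Op 5: add_edge(D, F). Edges now: 5
Op 6: add_edge(B, A). Edges now: 6
Compute levels (Kahn BFS):
  sources (in-degree 0): C, D
  process C: level=0
    C->A: in-degree(A)=1, level(A)>=1
    C->E: in-degree(E)=0, level(E)=1, enqueue
  process D: level=0
    D->F: in-degree(F)=0, level(F)=1, enqueue
  process E: level=1
    E->B: in-degree(B)=1, level(B)>=2
  process F: level=1
    F->B: in-degree(B)=0, level(B)=2, enqueue
  process B: level=2
    B->A: in-degree(A)=0, level(A)=3, enqueue
  process A: level=3
All levels: A:3, B:2, C:0, D:0, E:1, F:1

Answer: A:3, B:2, C:0, D:0, E:1, F:1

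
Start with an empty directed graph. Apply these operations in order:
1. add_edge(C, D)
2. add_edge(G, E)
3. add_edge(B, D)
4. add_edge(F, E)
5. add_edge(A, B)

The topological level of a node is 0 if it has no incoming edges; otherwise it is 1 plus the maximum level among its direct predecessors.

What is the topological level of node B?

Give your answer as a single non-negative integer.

Answer: 1

Derivation:
Op 1: add_edge(C, D). Edges now: 1
Op 2: add_edge(G, E). Edges now: 2
Op 3: add_edge(B, D). Edges now: 3
Op 4: add_edge(F, E). Edges now: 4
Op 5: add_edge(A, B). Edges now: 5
Compute levels (Kahn BFS):
  sources (in-degree 0): A, C, F, G
  process A: level=0
    A->B: in-degree(B)=0, level(B)=1, enqueue
  process C: level=0
    C->D: in-degree(D)=1, level(D)>=1
  process F: level=0
    F->E: in-degree(E)=1, level(E)>=1
  process G: level=0
    G->E: in-degree(E)=0, level(E)=1, enqueue
  process B: level=1
    B->D: in-degree(D)=0, level(D)=2, enqueue
  process E: level=1
  process D: level=2
All levels: A:0, B:1, C:0, D:2, E:1, F:0, G:0
level(B) = 1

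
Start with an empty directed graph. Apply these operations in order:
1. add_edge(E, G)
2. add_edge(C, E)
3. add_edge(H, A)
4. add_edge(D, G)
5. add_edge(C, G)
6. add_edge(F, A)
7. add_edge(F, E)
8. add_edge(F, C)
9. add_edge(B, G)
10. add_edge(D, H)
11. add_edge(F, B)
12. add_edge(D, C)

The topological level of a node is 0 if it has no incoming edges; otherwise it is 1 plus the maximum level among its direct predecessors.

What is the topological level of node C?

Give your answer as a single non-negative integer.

Answer: 1

Derivation:
Op 1: add_edge(E, G). Edges now: 1
Op 2: add_edge(C, E). Edges now: 2
Op 3: add_edge(H, A). Edges now: 3
Op 4: add_edge(D, G). Edges now: 4
Op 5: add_edge(C, G). Edges now: 5
Op 6: add_edge(F, A). Edges now: 6
Op 7: add_edge(F, E). Edges now: 7
Op 8: add_edge(F, C). Edges now: 8
Op 9: add_edge(B, G). Edges now: 9
Op 10: add_edge(D, H). Edges now: 10
Op 11: add_edge(F, B). Edges now: 11
Op 12: add_edge(D, C). Edges now: 12
Compute levels (Kahn BFS):
  sources (in-degree 0): D, F
  process D: level=0
    D->C: in-degree(C)=1, level(C)>=1
    D->G: in-degree(G)=3, level(G)>=1
    D->H: in-degree(H)=0, level(H)=1, enqueue
  process F: level=0
    F->A: in-degree(A)=1, level(A)>=1
    F->B: in-degree(B)=0, level(B)=1, enqueue
    F->C: in-degree(C)=0, level(C)=1, enqueue
    F->E: in-degree(E)=1, level(E)>=1
  process H: level=1
    H->A: in-degree(A)=0, level(A)=2, enqueue
  process B: level=1
    B->G: in-degree(G)=2, level(G)>=2
  process C: level=1
    C->E: in-degree(E)=0, level(E)=2, enqueue
    C->G: in-degree(G)=1, level(G)>=2
  process A: level=2
  process E: level=2
    E->G: in-degree(G)=0, level(G)=3, enqueue
  process G: level=3
All levels: A:2, B:1, C:1, D:0, E:2, F:0, G:3, H:1
level(C) = 1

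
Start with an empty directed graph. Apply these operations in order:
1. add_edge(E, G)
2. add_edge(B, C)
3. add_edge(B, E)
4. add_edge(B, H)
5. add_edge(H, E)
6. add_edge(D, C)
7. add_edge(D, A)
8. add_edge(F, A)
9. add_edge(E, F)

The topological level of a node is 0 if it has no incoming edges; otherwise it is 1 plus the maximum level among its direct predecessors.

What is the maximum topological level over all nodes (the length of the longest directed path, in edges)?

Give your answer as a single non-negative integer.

Answer: 4

Derivation:
Op 1: add_edge(E, G). Edges now: 1
Op 2: add_edge(B, C). Edges now: 2
Op 3: add_edge(B, E). Edges now: 3
Op 4: add_edge(B, H). Edges now: 4
Op 5: add_edge(H, E). Edges now: 5
Op 6: add_edge(D, C). Edges now: 6
Op 7: add_edge(D, A). Edges now: 7
Op 8: add_edge(F, A). Edges now: 8
Op 9: add_edge(E, F). Edges now: 9
Compute levels (Kahn BFS):
  sources (in-degree 0): B, D
  process B: level=0
    B->C: in-degree(C)=1, level(C)>=1
    B->E: in-degree(E)=1, level(E)>=1
    B->H: in-degree(H)=0, level(H)=1, enqueue
  process D: level=0
    D->A: in-degree(A)=1, level(A)>=1
    D->C: in-degree(C)=0, level(C)=1, enqueue
  process H: level=1
    H->E: in-degree(E)=0, level(E)=2, enqueue
  process C: level=1
  process E: level=2
    E->F: in-degree(F)=0, level(F)=3, enqueue
    E->G: in-degree(G)=0, level(G)=3, enqueue
  process F: level=3
    F->A: in-degree(A)=0, level(A)=4, enqueue
  process G: level=3
  process A: level=4
All levels: A:4, B:0, C:1, D:0, E:2, F:3, G:3, H:1
max level = 4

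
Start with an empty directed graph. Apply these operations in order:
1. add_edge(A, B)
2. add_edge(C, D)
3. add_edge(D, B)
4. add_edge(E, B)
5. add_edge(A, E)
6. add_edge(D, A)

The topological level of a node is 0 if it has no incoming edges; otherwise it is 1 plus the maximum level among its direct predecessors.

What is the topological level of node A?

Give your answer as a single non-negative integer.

Answer: 2

Derivation:
Op 1: add_edge(A, B). Edges now: 1
Op 2: add_edge(C, D). Edges now: 2
Op 3: add_edge(D, B). Edges now: 3
Op 4: add_edge(E, B). Edges now: 4
Op 5: add_edge(A, E). Edges now: 5
Op 6: add_edge(D, A). Edges now: 6
Compute levels (Kahn BFS):
  sources (in-degree 0): C
  process C: level=0
    C->D: in-degree(D)=0, level(D)=1, enqueue
  process D: level=1
    D->A: in-degree(A)=0, level(A)=2, enqueue
    D->B: in-degree(B)=2, level(B)>=2
  process A: level=2
    A->B: in-degree(B)=1, level(B)>=3
    A->E: in-degree(E)=0, level(E)=3, enqueue
  process E: level=3
    E->B: in-degree(B)=0, level(B)=4, enqueue
  process B: level=4
All levels: A:2, B:4, C:0, D:1, E:3
level(A) = 2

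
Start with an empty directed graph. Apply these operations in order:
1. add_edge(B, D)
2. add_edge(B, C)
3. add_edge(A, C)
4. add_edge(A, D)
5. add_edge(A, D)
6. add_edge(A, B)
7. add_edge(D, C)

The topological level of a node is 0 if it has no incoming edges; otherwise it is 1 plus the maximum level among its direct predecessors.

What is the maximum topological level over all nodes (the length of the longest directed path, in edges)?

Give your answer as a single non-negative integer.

Op 1: add_edge(B, D). Edges now: 1
Op 2: add_edge(B, C). Edges now: 2
Op 3: add_edge(A, C). Edges now: 3
Op 4: add_edge(A, D). Edges now: 4
Op 5: add_edge(A, D) (duplicate, no change). Edges now: 4
Op 6: add_edge(A, B). Edges now: 5
Op 7: add_edge(D, C). Edges now: 6
Compute levels (Kahn BFS):
  sources (in-degree 0): A
  process A: level=0
    A->B: in-degree(B)=0, level(B)=1, enqueue
    A->C: in-degree(C)=2, level(C)>=1
    A->D: in-degree(D)=1, level(D)>=1
  process B: level=1
    B->C: in-degree(C)=1, level(C)>=2
    B->D: in-degree(D)=0, level(D)=2, enqueue
  process D: level=2
    D->C: in-degree(C)=0, level(C)=3, enqueue
  process C: level=3
All levels: A:0, B:1, C:3, D:2
max level = 3

Answer: 3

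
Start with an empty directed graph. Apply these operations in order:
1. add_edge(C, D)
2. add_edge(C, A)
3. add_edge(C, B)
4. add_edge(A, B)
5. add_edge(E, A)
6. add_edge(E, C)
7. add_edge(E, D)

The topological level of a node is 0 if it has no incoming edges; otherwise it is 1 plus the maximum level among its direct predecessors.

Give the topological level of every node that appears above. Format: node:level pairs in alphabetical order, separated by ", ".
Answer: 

Op 1: add_edge(C, D). Edges now: 1
Op 2: add_edge(C, A). Edges now: 2
Op 3: add_edge(C, B). Edges now: 3
Op 4: add_edge(A, B). Edges now: 4
Op 5: add_edge(E, A). Edges now: 5
Op 6: add_edge(E, C). Edges now: 6
Op 7: add_edge(E, D). Edges now: 7
Compute levels (Kahn BFS):
  sources (in-degree 0): E
  process E: level=0
    E->A: in-degree(A)=1, level(A)>=1
    E->C: in-degree(C)=0, level(C)=1, enqueue
    E->D: in-degree(D)=1, level(D)>=1
  process C: level=1
    C->A: in-degree(A)=0, level(A)=2, enqueue
    C->B: in-degree(B)=1, level(B)>=2
    C->D: in-degree(D)=0, level(D)=2, enqueue
  process A: level=2
    A->B: in-degree(B)=0, level(B)=3, enqueue
  process D: level=2
  process B: level=3
All levels: A:2, B:3, C:1, D:2, E:0

Answer: A:2, B:3, C:1, D:2, E:0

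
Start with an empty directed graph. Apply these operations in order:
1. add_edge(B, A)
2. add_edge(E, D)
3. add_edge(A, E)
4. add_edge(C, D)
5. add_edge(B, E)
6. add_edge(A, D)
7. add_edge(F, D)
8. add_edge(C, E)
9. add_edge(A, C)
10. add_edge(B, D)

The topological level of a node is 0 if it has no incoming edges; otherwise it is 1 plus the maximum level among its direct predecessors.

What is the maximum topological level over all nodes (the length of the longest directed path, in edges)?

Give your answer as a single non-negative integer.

Answer: 4

Derivation:
Op 1: add_edge(B, A). Edges now: 1
Op 2: add_edge(E, D). Edges now: 2
Op 3: add_edge(A, E). Edges now: 3
Op 4: add_edge(C, D). Edges now: 4
Op 5: add_edge(B, E). Edges now: 5
Op 6: add_edge(A, D). Edges now: 6
Op 7: add_edge(F, D). Edges now: 7
Op 8: add_edge(C, E). Edges now: 8
Op 9: add_edge(A, C). Edges now: 9
Op 10: add_edge(B, D). Edges now: 10
Compute levels (Kahn BFS):
  sources (in-degree 0): B, F
  process B: level=0
    B->A: in-degree(A)=0, level(A)=1, enqueue
    B->D: in-degree(D)=4, level(D)>=1
    B->E: in-degree(E)=2, level(E)>=1
  process F: level=0
    F->D: in-degree(D)=3, level(D)>=1
  process A: level=1
    A->C: in-degree(C)=0, level(C)=2, enqueue
    A->D: in-degree(D)=2, level(D)>=2
    A->E: in-degree(E)=1, level(E)>=2
  process C: level=2
    C->D: in-degree(D)=1, level(D)>=3
    C->E: in-degree(E)=0, level(E)=3, enqueue
  process E: level=3
    E->D: in-degree(D)=0, level(D)=4, enqueue
  process D: level=4
All levels: A:1, B:0, C:2, D:4, E:3, F:0
max level = 4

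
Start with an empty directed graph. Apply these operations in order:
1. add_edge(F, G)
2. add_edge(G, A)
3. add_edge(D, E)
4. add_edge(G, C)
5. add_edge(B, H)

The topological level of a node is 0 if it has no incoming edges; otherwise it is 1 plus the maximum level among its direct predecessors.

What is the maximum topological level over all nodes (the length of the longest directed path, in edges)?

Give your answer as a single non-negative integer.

Answer: 2

Derivation:
Op 1: add_edge(F, G). Edges now: 1
Op 2: add_edge(G, A). Edges now: 2
Op 3: add_edge(D, E). Edges now: 3
Op 4: add_edge(G, C). Edges now: 4
Op 5: add_edge(B, H). Edges now: 5
Compute levels (Kahn BFS):
  sources (in-degree 0): B, D, F
  process B: level=0
    B->H: in-degree(H)=0, level(H)=1, enqueue
  process D: level=0
    D->E: in-degree(E)=0, level(E)=1, enqueue
  process F: level=0
    F->G: in-degree(G)=0, level(G)=1, enqueue
  process H: level=1
  process E: level=1
  process G: level=1
    G->A: in-degree(A)=0, level(A)=2, enqueue
    G->C: in-degree(C)=0, level(C)=2, enqueue
  process A: level=2
  process C: level=2
All levels: A:2, B:0, C:2, D:0, E:1, F:0, G:1, H:1
max level = 2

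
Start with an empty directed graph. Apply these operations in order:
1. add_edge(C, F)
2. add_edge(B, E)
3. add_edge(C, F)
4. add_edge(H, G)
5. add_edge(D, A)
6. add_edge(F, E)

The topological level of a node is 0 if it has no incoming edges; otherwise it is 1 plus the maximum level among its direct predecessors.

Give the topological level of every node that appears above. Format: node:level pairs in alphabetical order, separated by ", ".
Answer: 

Op 1: add_edge(C, F). Edges now: 1
Op 2: add_edge(B, E). Edges now: 2
Op 3: add_edge(C, F) (duplicate, no change). Edges now: 2
Op 4: add_edge(H, G). Edges now: 3
Op 5: add_edge(D, A). Edges now: 4
Op 6: add_edge(F, E). Edges now: 5
Compute levels (Kahn BFS):
  sources (in-degree 0): B, C, D, H
  process B: level=0
    B->E: in-degree(E)=1, level(E)>=1
  process C: level=0
    C->F: in-degree(F)=0, level(F)=1, enqueue
  process D: level=0
    D->A: in-degree(A)=0, level(A)=1, enqueue
  process H: level=0
    H->G: in-degree(G)=0, level(G)=1, enqueue
  process F: level=1
    F->E: in-degree(E)=0, level(E)=2, enqueue
  process A: level=1
  process G: level=1
  process E: level=2
All levels: A:1, B:0, C:0, D:0, E:2, F:1, G:1, H:0

Answer: A:1, B:0, C:0, D:0, E:2, F:1, G:1, H:0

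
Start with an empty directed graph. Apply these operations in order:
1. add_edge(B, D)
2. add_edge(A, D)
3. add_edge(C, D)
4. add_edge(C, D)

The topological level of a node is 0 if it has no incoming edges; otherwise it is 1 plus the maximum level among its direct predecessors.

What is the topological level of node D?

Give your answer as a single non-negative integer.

Op 1: add_edge(B, D). Edges now: 1
Op 2: add_edge(A, D). Edges now: 2
Op 3: add_edge(C, D). Edges now: 3
Op 4: add_edge(C, D) (duplicate, no change). Edges now: 3
Compute levels (Kahn BFS):
  sources (in-degree 0): A, B, C
  process A: level=0
    A->D: in-degree(D)=2, level(D)>=1
  process B: level=0
    B->D: in-degree(D)=1, level(D)>=1
  process C: level=0
    C->D: in-degree(D)=0, level(D)=1, enqueue
  process D: level=1
All levels: A:0, B:0, C:0, D:1
level(D) = 1

Answer: 1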